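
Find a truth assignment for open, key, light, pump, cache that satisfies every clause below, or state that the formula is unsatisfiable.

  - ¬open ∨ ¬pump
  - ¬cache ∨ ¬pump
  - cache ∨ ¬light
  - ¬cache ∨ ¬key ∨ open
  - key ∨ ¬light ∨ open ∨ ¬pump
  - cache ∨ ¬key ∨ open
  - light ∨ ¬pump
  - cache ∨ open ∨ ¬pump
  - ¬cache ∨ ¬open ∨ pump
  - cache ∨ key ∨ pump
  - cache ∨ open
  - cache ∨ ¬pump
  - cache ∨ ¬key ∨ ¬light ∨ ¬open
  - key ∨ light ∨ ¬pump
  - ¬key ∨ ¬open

open = False, key = False, light = False, pump = False, cache = True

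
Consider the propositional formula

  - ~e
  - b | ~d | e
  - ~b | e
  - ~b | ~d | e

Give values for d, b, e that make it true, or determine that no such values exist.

d = False; b = False; e = False

Unit clause (~e) forces e = False.
In (~b | e) only ~b is left, so b = False.
In (b | ~d | e) only ~d is left, so d = False.
Check each clause:
  (~e): ~e holds.
  (b | ~d | e): ~d holds.
  (~b | e): ~b holds.
  (~b | ~d | e): ~b holds.
All clauses satisfied.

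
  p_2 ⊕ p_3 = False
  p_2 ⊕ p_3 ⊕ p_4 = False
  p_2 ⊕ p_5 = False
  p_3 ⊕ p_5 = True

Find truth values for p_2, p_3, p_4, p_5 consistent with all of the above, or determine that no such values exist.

Adding constraints 1, 3, 4 mod 2: every variable appears an even number of times on the left, so the left side is 0.
But the right sides sum to 1 (mod 2). 0 ≠ 1 — the system is inconsistent.

No satisfying assignment exists.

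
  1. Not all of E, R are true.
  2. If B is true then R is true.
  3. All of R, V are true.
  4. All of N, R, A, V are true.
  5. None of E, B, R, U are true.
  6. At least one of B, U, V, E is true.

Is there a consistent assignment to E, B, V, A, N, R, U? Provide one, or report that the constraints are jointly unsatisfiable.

No satisfying assignment exists.

Case R = True:
  Constraint (5) is violated (R=T) — contradiction.
Case R = False:
  Constraint (3) is violated (R=F) — contradiction.
Both cases fail — unsatisfiable.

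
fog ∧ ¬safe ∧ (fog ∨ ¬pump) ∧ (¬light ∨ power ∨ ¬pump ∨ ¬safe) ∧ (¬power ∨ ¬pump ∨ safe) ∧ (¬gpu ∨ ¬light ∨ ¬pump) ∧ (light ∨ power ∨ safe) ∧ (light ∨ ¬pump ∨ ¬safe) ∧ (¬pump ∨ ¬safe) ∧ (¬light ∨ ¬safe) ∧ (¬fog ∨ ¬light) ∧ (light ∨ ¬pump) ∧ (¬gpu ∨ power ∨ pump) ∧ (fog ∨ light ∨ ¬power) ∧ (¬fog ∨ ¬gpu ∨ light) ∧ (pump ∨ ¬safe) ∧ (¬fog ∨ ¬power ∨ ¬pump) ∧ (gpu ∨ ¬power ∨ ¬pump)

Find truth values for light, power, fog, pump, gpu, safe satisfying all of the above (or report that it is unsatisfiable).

Unit clause (fog) forces fog = True.
Unit clause (¬safe) forces safe = False.
In (¬fog ∨ ¬light) only ¬light is left, so light = False.
In (light ∨ ¬pump) only ¬pump is left, so pump = False.
In (¬fog ∨ ¬gpu ∨ light) only ¬gpu is left, so gpu = False.
In (light ∨ power ∨ safe) only power is left, so power = True.
All clauses satisfied.

light: False, power: True, fog: True, pump: False, gpu: False, safe: False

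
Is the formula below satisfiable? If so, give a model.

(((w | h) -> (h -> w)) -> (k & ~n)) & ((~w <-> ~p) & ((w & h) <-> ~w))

p: True, h: False, n: False, k: True, w: True

  ((w | h) -> (h -> w)) -> (k & ~n) = True
    (w | h) -> (h -> w) = True
      w | h = True
      h -> w = True
    k & ~n = True
      ~n = True
  (~w <-> ~p) & ((w & h) <-> ~w) = True
    ~w <-> ~p = True
      ~w = False
      ~p = False
    (w & h) <-> ~w = True
      w & h = False
      ~w = False
Both conjuncts True, so the formula holds.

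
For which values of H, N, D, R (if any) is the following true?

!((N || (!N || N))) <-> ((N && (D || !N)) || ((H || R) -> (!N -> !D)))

H: False, N: False, D: True, R: True

  !((N || (!N || N))) <-> ((N && (D || !N)) || ((H || R) -> (!N -> !D))) = True
    !((N || (!N || N))) = False
      N || (!N || N) = True
        !N || N = True
          !N = True
    (N && (D || !N)) || ((H || R) -> (!N -> !D)) = False
      N && (D || !N) = False
        D || !N = True
          !N = True
      (H || R) -> (!N -> !D) = False
        H || R = True
        !N -> !D = False
          !N = True
          !D = False
The formula evaluates to True.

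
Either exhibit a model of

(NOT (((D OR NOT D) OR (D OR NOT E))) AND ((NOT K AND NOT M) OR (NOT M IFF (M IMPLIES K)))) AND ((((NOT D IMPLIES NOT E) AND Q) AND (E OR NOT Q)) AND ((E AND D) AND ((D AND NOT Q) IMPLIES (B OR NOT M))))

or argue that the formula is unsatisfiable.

Unsatisfiable — no assignment works.

The conjunct NOT (((D OR NOT D) OR (D OR NOT E))) is unsatisfiable on its own:
  E=F, D=F: evaluates to False.
  E=F, D=T: evaluates to False.
  E=T, D=F: evaluates to False.
  E=T, D=T: evaluates to False.
So the whole conjunction is unsatisfiable.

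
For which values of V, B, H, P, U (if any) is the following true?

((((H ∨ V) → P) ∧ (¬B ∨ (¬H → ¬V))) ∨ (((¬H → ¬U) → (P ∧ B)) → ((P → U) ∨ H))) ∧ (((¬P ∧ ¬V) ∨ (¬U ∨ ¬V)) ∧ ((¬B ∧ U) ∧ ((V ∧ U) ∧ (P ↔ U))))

Unsatisfiable

Case U = True: the formula simplifies to ((¬P ∧ ¬V) ∨ ¬V) ∧ (¬B ∧ (V ∧ P)).
  V = True: the conjunct (¬P ∧ ¬V) ∨ ¬V becomes (¬P ∧ False) ∨ ¬True = False.
  V = False: the conjunct V is False.
Case U = False: the conjunct U is False.
Both cases fail — unsatisfiable.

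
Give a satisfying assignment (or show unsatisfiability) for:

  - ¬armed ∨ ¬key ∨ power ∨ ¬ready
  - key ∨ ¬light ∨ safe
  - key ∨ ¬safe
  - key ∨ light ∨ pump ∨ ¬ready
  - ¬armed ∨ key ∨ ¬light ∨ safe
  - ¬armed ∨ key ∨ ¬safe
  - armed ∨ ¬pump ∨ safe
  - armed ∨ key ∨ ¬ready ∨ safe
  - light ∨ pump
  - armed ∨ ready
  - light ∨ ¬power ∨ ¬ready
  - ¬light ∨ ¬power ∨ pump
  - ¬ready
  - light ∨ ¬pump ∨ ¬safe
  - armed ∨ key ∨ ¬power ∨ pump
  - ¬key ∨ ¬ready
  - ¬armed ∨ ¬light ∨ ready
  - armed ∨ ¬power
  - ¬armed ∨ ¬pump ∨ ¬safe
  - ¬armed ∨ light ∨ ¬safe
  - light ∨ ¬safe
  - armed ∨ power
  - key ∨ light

light = False; power = False; armed = True; safe = False; key = True; pump = True; ready = False

Unit clause (¬ready) forces ready = False.
In (armed ∨ ready) only armed is left, so armed = True.
In (¬armed ∨ ¬light ∨ ready) only ¬light is left, so light = False.
In (¬armed ∨ light ∨ ¬safe) only ¬safe is left, so safe = False.
In (key ∨ light) only key is left, so key = True.
In (light ∨ pump) only pump is left, so pump = True.
Set power = False.
All clauses satisfied.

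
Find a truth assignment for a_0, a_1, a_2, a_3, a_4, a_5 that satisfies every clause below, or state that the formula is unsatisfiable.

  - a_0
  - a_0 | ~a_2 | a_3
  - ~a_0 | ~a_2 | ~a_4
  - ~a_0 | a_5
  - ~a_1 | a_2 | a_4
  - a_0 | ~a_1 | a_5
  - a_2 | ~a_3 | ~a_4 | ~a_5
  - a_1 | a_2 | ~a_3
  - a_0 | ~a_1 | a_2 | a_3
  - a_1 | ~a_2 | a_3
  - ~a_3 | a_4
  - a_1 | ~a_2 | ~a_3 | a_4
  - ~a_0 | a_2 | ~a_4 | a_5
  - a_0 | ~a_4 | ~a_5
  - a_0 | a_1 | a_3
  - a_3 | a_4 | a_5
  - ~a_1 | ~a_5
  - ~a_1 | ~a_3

Unit clause (a_0) forces a_0 = True.
In (~a_0 | a_5) only a_5 is left, so a_5 = True.
In (~a_1 | ~a_5) only ~a_1 is left, so a_1 = False.
Try a_2 = True:
  (~a_0 | ~a_2 | ~a_4) forces a_4 = False.
  (a_1 | ~a_2 | a_3) forces a_3 = True.
  clause (~a_3 | a_4) is falsified — backtrack.
So a_2 = False.
  then (a_1 | a_2 | ~a_3) forces a_3 = False.
Set a_4 = False.
All clauses satisfied.

a_0: True, a_1: False, a_2: False, a_3: False, a_4: False, a_5: True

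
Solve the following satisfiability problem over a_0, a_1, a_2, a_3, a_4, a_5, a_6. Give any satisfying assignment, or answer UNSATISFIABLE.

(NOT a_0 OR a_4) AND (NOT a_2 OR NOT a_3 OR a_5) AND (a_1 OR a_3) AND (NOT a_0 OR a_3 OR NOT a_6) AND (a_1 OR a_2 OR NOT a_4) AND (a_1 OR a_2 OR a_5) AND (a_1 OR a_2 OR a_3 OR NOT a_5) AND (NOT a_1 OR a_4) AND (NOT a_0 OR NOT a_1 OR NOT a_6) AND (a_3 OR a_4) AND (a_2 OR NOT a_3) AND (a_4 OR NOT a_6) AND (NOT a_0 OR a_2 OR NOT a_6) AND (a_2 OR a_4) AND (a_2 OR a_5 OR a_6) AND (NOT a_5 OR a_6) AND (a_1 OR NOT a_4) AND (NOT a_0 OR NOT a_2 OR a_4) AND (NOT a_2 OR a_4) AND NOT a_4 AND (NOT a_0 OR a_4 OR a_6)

Case a_2 = True:
  (NOT a_2 OR a_4) forces a_4 = True.
  Clause (NOT a_4) is falsified — contradiction.
Case a_2 = False:
  (a_2 OR NOT a_3) forces a_3 = False.
  (a_1 OR a_3) forces a_1 = True.
  (NOT a_1 OR a_4) forces a_4 = True.
  Clause (NOT a_4) is falsified — contradiction.
Both cases fail, so the formula is unsatisfiable.

The formula is unsatisfiable.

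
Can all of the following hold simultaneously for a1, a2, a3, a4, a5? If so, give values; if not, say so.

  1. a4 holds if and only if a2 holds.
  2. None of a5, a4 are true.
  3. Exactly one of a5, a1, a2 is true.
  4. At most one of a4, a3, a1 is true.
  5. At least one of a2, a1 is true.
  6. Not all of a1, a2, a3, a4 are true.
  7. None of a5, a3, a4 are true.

a1=T; a2=F; a3=F; a4=F; a5=F

  (1) a4=F, a2=F — same ✓
  (2) {a5, a4}: 0 true — none ✓
  (3) {a5, a1, a2}: 1 true — exactly one ✓
  (4) {a4, a3, a1}: 1 true — at most one ✓
  (5) {a2, a1}: 1 true — at least one ✓
  (6) {a1, a2, a3, a4}: 1/4 true — not all ✓
  (7) {a5, a3, a4}: 0 true — none ✓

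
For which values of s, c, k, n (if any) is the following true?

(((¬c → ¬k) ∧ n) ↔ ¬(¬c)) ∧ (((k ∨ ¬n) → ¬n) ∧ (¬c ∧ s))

s = True, c = False, k = False, n = False

  ((¬c → ¬k) ∧ n) ↔ ¬(¬c) = True
    (¬c → ¬k) ∧ n = False
      ¬c → ¬k = True
        ¬c = True
        ¬k = True
    ¬(¬c) = False
      ¬c = True
  ((k ∨ ¬n) → ¬n) ∧ (¬c ∧ s) = True
    (k ∨ ¬n) → ¬n = True
      k ∨ ¬n = True
        ¬n = True
      ¬n = True
    ¬c ∧ s = True
      ¬c = True
Both conjuncts True, so the formula holds.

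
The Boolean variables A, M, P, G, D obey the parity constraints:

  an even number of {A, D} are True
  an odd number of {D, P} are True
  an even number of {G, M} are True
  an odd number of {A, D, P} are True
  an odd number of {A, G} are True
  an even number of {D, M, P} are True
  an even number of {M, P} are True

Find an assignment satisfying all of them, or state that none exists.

A = False, M = True, P = True, G = True, D = False

{A, D}: 0 true → even ✓
{D, P}: 1 true → odd ✓
{G, M}: 2 true → even ✓
{A, D, P}: 1 true → odd ✓
{A, G}: 1 true → odd ✓
{D, M, P}: 2 true → even ✓
{M, P}: 2 true → even ✓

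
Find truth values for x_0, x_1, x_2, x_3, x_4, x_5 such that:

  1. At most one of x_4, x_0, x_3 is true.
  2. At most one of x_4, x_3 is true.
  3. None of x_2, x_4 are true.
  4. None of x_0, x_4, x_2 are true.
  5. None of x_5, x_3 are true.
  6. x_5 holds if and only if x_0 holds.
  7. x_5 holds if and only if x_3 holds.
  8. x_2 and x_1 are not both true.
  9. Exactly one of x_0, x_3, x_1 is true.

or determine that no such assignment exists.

x_0: False; x_1: True; x_2: False; x_3: False; x_4: False; x_5: False

  (1) {x_4, x_0, x_3}: 0 true — at most one ✓
  (2) {x_4, x_3}: 0 true — at most one ✓
  (3) {x_2, x_4}: 0 true — none ✓
  (4) {x_0, x_4, x_2}: 0 true — none ✓
  (5) {x_5, x_3}: 0 true — none ✓
  (6) x_5=F, x_0=F — same ✓
  (7) x_5=F, x_3=F — same ✓
  (8) x_2=F, x_1=T — not both ✓
  (9) {x_0, x_3, x_1}: 1 true — exactly one ✓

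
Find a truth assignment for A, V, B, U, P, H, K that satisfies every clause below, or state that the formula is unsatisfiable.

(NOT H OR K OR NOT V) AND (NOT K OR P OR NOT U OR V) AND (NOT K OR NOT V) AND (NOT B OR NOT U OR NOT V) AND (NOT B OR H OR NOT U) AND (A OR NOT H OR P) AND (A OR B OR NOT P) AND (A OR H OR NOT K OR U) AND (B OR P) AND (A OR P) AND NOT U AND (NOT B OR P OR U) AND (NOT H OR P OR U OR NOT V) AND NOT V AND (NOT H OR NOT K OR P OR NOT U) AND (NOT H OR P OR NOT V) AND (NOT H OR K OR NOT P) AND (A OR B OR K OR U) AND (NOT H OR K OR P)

A = True, V = False, B = False, U = False, P = True, H = False, K = True

Unit clause (NOT U) forces U = False.
Unit clause (NOT V) forces V = False.
Set A = True.
Set B = False.
  then (B OR P) forces P = True.
Set H = False.
Set K = True.
All clauses satisfied.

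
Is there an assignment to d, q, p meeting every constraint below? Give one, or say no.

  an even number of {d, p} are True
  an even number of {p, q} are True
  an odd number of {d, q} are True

Unsatisfiable

Adding constraints 1, 2, 3 mod 2: every variable appears an even number of times on the left, so the left side is 0.
But the right sides sum to 1 (mod 2). 0 ≠ 1 — the system is inconsistent.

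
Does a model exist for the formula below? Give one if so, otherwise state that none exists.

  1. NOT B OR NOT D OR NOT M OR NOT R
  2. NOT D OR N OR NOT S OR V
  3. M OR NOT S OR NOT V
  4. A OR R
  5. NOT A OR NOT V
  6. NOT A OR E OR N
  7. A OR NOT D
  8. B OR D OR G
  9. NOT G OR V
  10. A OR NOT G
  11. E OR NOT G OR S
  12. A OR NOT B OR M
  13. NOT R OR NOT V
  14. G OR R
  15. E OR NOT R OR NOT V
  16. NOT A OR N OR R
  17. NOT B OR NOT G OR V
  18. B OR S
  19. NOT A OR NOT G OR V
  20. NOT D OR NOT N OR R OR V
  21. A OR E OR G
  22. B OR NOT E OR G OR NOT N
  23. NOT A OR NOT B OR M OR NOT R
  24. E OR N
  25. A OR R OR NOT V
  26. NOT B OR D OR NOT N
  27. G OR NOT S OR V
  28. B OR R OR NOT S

Set E = True.
Set B = True.
Set M = True.
Set V = False.
  then (NOT G OR V) forces G = False.
  then (G OR R) forces R = True.
  then (G OR NOT S OR V) forces S = False.
  then (NOT B OR NOT D OR NOT M OR NOT R) forces D = False.
  then (NOT B OR D OR NOT N) forces N = False.
Set A = False.
All clauses satisfied.

E = True, B = True, M = True, V = False, R = True, G = False, D = False, N = False, S = False, A = False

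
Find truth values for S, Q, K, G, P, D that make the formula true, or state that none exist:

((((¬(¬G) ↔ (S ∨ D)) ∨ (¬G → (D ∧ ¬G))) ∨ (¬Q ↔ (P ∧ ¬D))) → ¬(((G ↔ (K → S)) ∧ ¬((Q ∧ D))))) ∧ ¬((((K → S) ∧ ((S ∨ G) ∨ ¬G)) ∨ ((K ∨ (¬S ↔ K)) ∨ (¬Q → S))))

UNSATISFIABLE

The conjunct ¬((((K → S) ∧ ((S ∨ G) ∨ ¬G)) ∨ ((K ∨ (¬S ↔ K)) ∨ (¬Q → S)))) is unsatisfiable on its own:
  S = True: this becomes ¬((True ∨ True)) = False.
  S = False: simplifies to ¬(((¬K ∧ (G ∨ ¬G)) ∨ ((K ∨ K) ∨ Q))).
    K = True: this becomes ¬((False ∨ True)) = False.
    K = False: simplifies to ¬(((G ∨ ¬G) ∨ Q)).
      G = True: this becomes ¬((True ∨ Q)) = False.
      G = False: this becomes ¬((True ∨ Q)) = False.
So the whole conjunction is unsatisfiable.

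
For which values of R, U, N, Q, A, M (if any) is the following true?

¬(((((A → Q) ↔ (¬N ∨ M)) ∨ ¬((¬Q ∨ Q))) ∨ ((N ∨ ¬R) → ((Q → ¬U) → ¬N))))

R=T, U=T, N=T, Q=F, A=T, M=T

  ¬(((((A → Q) ↔ (¬N ∨ M)) ∨ ¬((¬Q ∨ Q))) ∨ ((N ∨ ¬R) → ((Q → ¬U) → ¬N)))) = True
    (((A → Q) ↔ (¬N ∨ M)) ∨ ¬((¬Q ∨ Q))) ∨ ((N ∨ ¬R) → ((Q → ¬U) → ¬N)) = False
      ((A → Q) ↔ (¬N ∨ M)) ∨ ¬((¬Q ∨ Q)) = False
        (A → Q) ↔ (¬N ∨ M) = False
          A → Q = False
          ¬N ∨ M = True
            ¬N = False
        ¬((¬Q ∨ Q)) = False
          ¬Q ∨ Q = True
            ¬Q = True
      (N ∨ ¬R) → ((Q → ¬U) → ¬N) = False
        N ∨ ¬R = True
          ¬R = False
        (Q → ¬U) → ¬N = False
          Q → ¬U = True
            ¬U = False
          ¬N = False
The formula evaluates to True.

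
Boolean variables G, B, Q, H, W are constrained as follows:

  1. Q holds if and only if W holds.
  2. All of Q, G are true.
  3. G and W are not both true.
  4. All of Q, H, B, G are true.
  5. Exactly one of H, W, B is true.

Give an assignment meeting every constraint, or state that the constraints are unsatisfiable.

Case G = True:
  (2) forces Q = True.
  (1) with Q=T forces W = True.
  Constraint (3) is violated (G=T, W=T) — contradiction.
Case G = False:
  Constraint (2) is violated (G=F) — contradiction.
Both cases fail — unsatisfiable.

UNSATISFIABLE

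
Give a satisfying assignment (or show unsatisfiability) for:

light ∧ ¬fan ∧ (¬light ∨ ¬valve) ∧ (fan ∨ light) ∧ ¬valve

Unit clause (light) forces light = True.
Unit clause (¬fan) forces fan = False.
In (¬light ∨ ¬valve) only ¬valve is left, so valve = False.
Check each clause:
  (light): light holds.
  (¬fan): ¬fan holds.
  (¬light ∨ ¬valve): ¬valve holds.
  (fan ∨ light): light holds.
  (¬valve): ¬valve holds.
All clauses satisfied.

fan = False, light = True, valve = False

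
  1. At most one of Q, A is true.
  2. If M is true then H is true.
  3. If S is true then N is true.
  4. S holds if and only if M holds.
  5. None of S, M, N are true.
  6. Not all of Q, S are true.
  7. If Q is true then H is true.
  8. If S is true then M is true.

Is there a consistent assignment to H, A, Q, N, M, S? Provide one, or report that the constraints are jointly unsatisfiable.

H = False, A = True, Q = False, N = False, M = False, S = False

  (1) {Q, A}: 1 true — at most one ✓
  (2) M=F ⇒ H: vacuous ✓
  (3) S=F ⇒ N: vacuous ✓
  (4) S=F, M=F — same ✓
  (5) {S, M, N}: 0 true — none ✓
  (6) {Q, S}: 0/2 true — not all ✓
  (7) Q=F ⇒ H: vacuous ✓
  (8) S=F ⇒ M: vacuous ✓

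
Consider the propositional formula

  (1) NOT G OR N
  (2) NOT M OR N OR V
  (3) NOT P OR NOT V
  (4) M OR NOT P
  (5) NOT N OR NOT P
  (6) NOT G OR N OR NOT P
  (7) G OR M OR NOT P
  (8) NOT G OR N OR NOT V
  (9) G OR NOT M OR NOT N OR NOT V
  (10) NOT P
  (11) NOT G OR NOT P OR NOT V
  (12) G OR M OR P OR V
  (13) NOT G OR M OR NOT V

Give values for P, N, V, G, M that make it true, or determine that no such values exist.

P = False, N = True, V = False, G = True, M = True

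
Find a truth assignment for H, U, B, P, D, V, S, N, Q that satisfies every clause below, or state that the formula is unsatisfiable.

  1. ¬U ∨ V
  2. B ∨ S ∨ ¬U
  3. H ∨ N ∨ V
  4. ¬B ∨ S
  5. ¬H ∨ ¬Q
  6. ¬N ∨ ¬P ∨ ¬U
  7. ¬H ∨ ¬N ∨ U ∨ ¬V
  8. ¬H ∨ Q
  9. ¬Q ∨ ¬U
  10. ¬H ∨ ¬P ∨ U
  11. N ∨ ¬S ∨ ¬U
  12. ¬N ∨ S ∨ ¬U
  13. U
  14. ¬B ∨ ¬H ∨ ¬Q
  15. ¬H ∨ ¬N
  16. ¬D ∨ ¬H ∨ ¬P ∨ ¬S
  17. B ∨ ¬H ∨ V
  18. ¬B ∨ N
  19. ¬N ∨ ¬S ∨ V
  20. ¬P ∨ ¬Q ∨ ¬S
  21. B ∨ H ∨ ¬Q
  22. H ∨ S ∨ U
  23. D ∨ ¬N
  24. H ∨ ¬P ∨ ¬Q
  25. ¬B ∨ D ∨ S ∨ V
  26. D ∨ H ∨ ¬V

H=F, U=T, B=F, P=F, D=T, V=T, S=T, N=T, Q=F

Unit clause (U) forces U = True.
In (¬U ∨ V) only V is left, so V = True.
In (¬Q ∨ ¬U) only ¬Q is left, so Q = False.
In (¬H ∨ Q) only ¬H is left, so H = False.
In (D ∨ H ∨ ¬V) only D is left, so D = True.
Set B = False.
  then (B ∨ S ∨ ¬U) forces S = True.
  then (N ∨ ¬S ∨ ¬U) forces N = True.
  then (¬N ∨ ¬P ∨ ¬U) forces P = False.
All clauses satisfied.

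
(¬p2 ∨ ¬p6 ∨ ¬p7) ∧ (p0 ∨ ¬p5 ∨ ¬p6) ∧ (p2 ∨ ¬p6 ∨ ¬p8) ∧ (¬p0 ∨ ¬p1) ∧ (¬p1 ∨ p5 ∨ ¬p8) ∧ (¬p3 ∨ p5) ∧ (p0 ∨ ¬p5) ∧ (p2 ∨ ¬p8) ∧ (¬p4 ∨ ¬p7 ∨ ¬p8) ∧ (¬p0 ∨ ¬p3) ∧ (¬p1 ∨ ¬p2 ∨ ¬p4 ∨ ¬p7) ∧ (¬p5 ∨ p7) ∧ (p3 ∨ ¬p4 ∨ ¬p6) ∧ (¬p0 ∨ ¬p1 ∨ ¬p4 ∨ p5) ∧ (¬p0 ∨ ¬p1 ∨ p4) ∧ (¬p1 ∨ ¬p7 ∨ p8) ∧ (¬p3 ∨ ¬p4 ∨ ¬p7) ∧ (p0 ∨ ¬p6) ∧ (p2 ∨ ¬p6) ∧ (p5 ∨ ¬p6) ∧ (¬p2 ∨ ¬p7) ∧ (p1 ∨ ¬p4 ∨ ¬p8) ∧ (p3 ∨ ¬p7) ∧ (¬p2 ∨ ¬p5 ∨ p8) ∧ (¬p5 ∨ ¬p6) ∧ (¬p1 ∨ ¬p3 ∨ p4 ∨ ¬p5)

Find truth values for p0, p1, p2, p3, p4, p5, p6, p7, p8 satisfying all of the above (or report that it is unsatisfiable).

Set p0 = False.
  then (p0 ∨ ¬p5) forces p5 = False.
  then (p0 ∨ ¬p6) forces p6 = False.
  then (¬p3 ∨ p5) forces p3 = False.
  then (p3 ∨ ¬p7) forces p7 = False.
Set p1 = True.
  then (¬p1 ∨ p5 ∨ ¬p8) forces p8 = False.
Set p2 = False.
Set p4 = False.
All clauses satisfied.

p0: False, p1: True, p2: False, p3: False, p4: False, p5: False, p6: False, p7: False, p8: False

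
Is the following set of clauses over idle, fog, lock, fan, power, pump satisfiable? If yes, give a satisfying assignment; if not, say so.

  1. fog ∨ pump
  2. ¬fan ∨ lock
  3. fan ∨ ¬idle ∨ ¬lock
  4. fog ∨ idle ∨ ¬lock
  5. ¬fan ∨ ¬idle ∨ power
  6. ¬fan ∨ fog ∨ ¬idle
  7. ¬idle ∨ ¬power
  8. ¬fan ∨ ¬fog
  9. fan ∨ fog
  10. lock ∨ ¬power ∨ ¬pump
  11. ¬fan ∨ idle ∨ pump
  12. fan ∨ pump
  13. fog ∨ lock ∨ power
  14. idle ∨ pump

idle: False, fog: True, lock: True, fan: False, power: True, pump: True

Set idle = False.
  then (idle ∨ pump) forces pump = True.
Set fog = True.
  then (¬fan ∨ ¬fog) forces fan = False.
Set lock = True.
Set power = True.
All clauses satisfied.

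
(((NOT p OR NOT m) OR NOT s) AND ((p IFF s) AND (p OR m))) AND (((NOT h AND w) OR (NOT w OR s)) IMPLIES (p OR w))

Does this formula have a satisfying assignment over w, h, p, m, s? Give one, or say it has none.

w=F, h=F, p=T, m=F, s=T

  ((NOT p OR NOT m) OR NOT s) AND ((p IFF s) AND (p OR m)) = True
    (NOT p OR NOT m) OR NOT s = True
      NOT p OR NOT m = True
        NOT p = False
        NOT m = True
      NOT s = False
    (p IFF s) AND (p OR m) = True
      p IFF s = True
      p OR m = True
  ((NOT h AND w) OR (NOT w OR s)) IMPLIES (p OR w) = True
    (NOT h AND w) OR (NOT w OR s) = True
      NOT h AND w = False
        NOT h = True
      NOT w OR s = True
        NOT w = True
    p OR w = True
Both conjuncts True, so the formula holds.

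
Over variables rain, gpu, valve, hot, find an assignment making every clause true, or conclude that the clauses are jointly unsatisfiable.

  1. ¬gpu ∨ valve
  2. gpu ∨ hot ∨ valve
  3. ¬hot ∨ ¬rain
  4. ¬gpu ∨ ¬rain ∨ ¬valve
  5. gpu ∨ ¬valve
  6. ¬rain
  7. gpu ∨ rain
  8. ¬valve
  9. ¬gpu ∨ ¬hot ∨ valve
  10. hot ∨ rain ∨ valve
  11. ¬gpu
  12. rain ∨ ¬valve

The formula is unsatisfiable.

Case rain = True:
  Clause (¬rain) is falsified — contradiction.
Case rain = False:
  (gpu ∨ rain) forces gpu = True.
  Clause (¬gpu) is falsified — contradiction.
Both cases fail, so the formula is unsatisfiable.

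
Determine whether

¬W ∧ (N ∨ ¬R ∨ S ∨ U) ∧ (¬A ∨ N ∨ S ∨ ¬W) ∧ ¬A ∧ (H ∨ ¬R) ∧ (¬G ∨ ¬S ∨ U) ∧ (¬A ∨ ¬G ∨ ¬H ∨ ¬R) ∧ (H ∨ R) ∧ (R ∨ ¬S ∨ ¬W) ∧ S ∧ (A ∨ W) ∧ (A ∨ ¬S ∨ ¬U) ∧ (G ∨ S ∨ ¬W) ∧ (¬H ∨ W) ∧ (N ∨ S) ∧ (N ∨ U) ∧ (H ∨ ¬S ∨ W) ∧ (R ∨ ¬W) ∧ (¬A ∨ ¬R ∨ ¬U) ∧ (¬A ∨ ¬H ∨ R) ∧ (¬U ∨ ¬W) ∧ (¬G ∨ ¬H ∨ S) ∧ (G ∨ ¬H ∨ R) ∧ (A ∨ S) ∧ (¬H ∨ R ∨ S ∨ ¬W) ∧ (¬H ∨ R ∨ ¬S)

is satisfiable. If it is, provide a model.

Case A = True:
  Clause (¬A) is falsified — contradiction.
Case A = False:
  (¬W) forces W = False.
  Clause (A ∨ W) is falsified — contradiction.
Both cases fail, so the formula is unsatisfiable.

Unsatisfiable — no assignment works.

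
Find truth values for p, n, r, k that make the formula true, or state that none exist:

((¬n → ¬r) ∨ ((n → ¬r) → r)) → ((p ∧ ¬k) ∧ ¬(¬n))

p: True; n: True; r: True; k: False

  ((¬n → ¬r) ∨ ((n → ¬r) → r)) → ((p ∧ ¬k) ∧ ¬(¬n)) = True
    (¬n → ¬r) ∨ ((n → ¬r) → r) = True
      ¬n → ¬r = True
        ¬n = False
        ¬r = False
      (n → ¬r) → r = True
        n → ¬r = False
          ¬r = False
    (p ∧ ¬k) ∧ ¬(¬n) = True
      p ∧ ¬k = True
        ¬k = True
      ¬(¬n) = True
        ¬n = False
The formula evaluates to True.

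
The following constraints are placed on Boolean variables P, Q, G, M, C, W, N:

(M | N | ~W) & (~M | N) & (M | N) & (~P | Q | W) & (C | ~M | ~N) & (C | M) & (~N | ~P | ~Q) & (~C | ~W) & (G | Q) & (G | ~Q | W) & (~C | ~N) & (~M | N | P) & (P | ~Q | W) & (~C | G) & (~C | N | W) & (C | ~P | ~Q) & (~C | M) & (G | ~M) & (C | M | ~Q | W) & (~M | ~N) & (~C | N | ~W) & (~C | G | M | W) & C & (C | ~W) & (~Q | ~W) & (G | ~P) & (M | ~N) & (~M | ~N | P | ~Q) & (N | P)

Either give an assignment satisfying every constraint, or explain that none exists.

The formula is unsatisfiable.

Case M = True:
  (~M | N) forces N = True.
  Clause (~M | ~N) is falsified — contradiction.
Case M = False:
  (M | N) forces N = True.
  Clause (M | ~N) is falsified — contradiction.
Both cases fail, so the formula is unsatisfiable.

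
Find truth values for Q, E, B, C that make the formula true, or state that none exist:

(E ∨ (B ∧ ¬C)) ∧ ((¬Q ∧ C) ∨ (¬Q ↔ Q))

Q = False; E = True; B = False; C = True

  E ∨ (B ∧ ¬C) = True
    B ∧ ¬C = False
      ¬C = False
  (¬Q ∧ C) ∨ (¬Q ↔ Q) = True
    ¬Q ∧ C = True
      ¬Q = True
    ¬Q ↔ Q = False
      ¬Q = True
Both conjuncts True, so the formula holds.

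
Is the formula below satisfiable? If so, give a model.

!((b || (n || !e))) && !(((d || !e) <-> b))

d = True; e = True; n = False; b = False

  !((b || (n || !e))) = True
    b || (n || !e) = False
      n || !e = False
        !e = False
  !(((d || !e) <-> b)) = True
    (d || !e) <-> b = False
      d || !e = True
        !e = False
Both conjuncts True, so the formula holds.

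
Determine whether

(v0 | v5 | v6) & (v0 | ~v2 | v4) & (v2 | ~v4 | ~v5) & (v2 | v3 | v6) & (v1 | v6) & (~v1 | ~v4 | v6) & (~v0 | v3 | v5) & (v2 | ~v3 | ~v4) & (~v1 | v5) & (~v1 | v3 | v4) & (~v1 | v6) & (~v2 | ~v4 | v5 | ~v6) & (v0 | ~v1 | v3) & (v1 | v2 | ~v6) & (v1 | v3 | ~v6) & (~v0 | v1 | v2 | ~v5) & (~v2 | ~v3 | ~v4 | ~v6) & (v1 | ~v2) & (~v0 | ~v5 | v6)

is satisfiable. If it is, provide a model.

Set v0 = True.
Set v1 = True.
  then (~v1 | v5) forces v5 = True.
  then (~v1 | v6) forces v6 = True.
Set v2 = False.
  then (v2 | ~v4 | ~v5) forces v4 = False.
  then (~v1 | v3 | v4) forces v3 = True.
All clauses satisfied.

v0: True; v1: True; v2: False; v3: True; v4: False; v5: True; v6: True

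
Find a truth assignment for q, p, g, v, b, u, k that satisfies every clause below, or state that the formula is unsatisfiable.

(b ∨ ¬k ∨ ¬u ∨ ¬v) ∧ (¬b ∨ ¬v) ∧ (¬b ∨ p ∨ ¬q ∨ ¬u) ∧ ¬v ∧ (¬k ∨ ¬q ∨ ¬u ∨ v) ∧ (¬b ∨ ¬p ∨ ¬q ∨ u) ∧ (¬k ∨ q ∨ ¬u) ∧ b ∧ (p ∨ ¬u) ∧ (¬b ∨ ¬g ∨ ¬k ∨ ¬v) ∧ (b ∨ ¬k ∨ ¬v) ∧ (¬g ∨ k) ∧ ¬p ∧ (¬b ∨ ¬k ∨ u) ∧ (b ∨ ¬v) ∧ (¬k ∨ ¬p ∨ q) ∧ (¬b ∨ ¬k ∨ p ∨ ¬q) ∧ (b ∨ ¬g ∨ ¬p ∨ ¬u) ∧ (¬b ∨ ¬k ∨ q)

q=T, p=F, g=F, v=F, b=T, u=F, k=F

Unit clause (¬v) forces v = False.
Unit clause (b) forces b = True.
Unit clause (¬p) forces p = False.
In (p ∨ ¬u) only ¬u is left, so u = False.
In (¬b ∨ ¬k ∨ u) only ¬k is left, so k = False.
In (¬g ∨ k) only ¬g is left, so g = False.
Set q = True.
All clauses satisfied.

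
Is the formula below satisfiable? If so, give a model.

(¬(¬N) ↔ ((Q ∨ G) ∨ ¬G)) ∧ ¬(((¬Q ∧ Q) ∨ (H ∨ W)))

G: False, Q: False, H: False, N: True, W: False

  ¬(¬N) ↔ ((Q ∨ G) ∨ ¬G) = True
    ¬(¬N) = True
      ¬N = False
    (Q ∨ G) ∨ ¬G = True
      Q ∨ G = False
      ¬G = True
  ¬(((¬Q ∧ Q) ∨ (H ∨ W))) = True
    (¬Q ∧ Q) ∨ (H ∨ W) = False
      ¬Q ∧ Q = False
        ¬Q = True
      H ∨ W = False
Both conjuncts True, so the formula holds.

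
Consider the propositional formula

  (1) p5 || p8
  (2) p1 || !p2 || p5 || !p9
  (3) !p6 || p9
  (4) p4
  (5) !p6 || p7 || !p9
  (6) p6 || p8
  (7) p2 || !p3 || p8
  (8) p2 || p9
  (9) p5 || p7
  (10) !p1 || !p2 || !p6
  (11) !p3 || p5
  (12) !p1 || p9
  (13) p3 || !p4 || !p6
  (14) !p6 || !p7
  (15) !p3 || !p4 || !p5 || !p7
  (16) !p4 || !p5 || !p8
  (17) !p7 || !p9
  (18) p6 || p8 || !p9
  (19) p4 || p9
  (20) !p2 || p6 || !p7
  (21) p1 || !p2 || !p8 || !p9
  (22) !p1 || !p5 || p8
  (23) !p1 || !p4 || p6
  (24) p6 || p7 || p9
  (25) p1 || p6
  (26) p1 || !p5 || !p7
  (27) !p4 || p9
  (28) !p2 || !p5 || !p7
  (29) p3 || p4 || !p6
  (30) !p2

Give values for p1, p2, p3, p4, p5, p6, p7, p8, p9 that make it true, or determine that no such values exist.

Case p4 = True:
  (!p4 || p9) forces p9 = True.
  (!p7 || !p9) forces p7 = False.
  (!p6 || p7 || !p9) forces p6 = False.
  (p6 || p8) forces p8 = True.
  (p5 || p7) forces p5 = True.
  Clause (!p4 || !p5 || !p8) is falsified — contradiction.
Case p4 = False:
  Clause (p4) is falsified — contradiction.
Both cases fail, so the formula is unsatisfiable.

Unsatisfiable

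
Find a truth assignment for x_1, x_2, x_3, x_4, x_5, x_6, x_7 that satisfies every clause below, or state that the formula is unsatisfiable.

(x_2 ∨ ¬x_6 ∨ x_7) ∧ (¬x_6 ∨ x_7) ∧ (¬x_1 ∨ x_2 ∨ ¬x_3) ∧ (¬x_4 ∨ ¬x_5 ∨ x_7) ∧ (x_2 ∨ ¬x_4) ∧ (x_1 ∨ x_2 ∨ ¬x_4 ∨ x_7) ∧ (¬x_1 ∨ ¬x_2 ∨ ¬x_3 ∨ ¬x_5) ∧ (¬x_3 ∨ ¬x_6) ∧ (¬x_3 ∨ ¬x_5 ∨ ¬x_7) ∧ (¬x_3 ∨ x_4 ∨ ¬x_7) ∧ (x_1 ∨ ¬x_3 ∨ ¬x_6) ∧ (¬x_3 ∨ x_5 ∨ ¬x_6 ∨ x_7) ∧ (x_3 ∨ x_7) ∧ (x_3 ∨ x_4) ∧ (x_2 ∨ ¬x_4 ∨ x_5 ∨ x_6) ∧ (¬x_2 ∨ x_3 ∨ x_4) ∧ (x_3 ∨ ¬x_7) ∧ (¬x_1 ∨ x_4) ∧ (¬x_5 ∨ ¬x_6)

Set x_1 = False.
Set x_2 = True.
Set x_3 = True.
  then (¬x_3 ∨ ¬x_6) forces x_6 = False.
Set x_4 = True.
Try x_5 = True:
  (¬x_4 ∨ ¬x_5 ∨ x_7) forces x_7 = True.
  clause (¬x_3 ∨ ¬x_5 ∨ ¬x_7) is falsified — backtrack.
So x_5 = False.
Set x_7 = True.
All clauses satisfied.

x_1 = False, x_2 = True, x_3 = True, x_4 = True, x_5 = False, x_6 = False, x_7 = True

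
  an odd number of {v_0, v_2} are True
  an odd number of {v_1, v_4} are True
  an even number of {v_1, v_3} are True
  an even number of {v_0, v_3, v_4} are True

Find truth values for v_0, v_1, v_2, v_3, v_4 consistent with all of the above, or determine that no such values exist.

v_0: True, v_1: True, v_2: False, v_3: True, v_4: False

{v_0, v_2}: 1 true → odd ✓
{v_1, v_4}: 1 true → odd ✓
{v_1, v_3}: 2 true → even ✓
{v_0, v_3, v_4}: 2 true → even ✓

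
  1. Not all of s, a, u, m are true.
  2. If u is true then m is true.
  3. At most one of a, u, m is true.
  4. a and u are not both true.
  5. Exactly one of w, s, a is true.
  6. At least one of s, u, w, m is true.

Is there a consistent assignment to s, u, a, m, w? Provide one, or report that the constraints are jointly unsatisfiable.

s: True; u: False; a: False; m: True; w: False

  (1) {s, a, u, m}: 2/4 true — not all ✓
  (2) u=F ⇒ m: vacuous ✓
  (3) {a, u, m}: 1 true — at most one ✓
  (4) a=F, u=F — not both ✓
  (5) {w, s, a}: 1 true — exactly one ✓
  (6) {s, u, w, m}: 2 true — at least one ✓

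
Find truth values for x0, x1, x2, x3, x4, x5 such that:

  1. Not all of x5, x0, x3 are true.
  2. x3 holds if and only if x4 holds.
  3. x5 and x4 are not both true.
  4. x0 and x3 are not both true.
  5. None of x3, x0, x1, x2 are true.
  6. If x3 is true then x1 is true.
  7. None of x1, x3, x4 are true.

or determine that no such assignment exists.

x0 = False, x1 = False, x2 = False, x3 = False, x4 = False, x5 = True

  (1) {x5, x0, x3}: 1/3 true — not all ✓
  (2) x3=F, x4=F — same ✓
  (3) x5=T, x4=F — not both ✓
  (4) x0=F, x3=F — not both ✓
  (5) {x3, x0, x1, x2}: 0 true — none ✓
  (6) x3=F ⇒ x1: vacuous ✓
  (7) {x1, x3, x4}: 0 true — none ✓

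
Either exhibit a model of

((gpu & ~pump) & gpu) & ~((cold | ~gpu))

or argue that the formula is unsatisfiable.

gpu = True, pump = False, cold = False

  (gpu & ~pump) & gpu = True
    gpu & ~pump = True
      ~pump = True
  ~((cold | ~gpu)) = True
    cold | ~gpu = False
      ~gpu = False
Both conjuncts True, so the formula holds.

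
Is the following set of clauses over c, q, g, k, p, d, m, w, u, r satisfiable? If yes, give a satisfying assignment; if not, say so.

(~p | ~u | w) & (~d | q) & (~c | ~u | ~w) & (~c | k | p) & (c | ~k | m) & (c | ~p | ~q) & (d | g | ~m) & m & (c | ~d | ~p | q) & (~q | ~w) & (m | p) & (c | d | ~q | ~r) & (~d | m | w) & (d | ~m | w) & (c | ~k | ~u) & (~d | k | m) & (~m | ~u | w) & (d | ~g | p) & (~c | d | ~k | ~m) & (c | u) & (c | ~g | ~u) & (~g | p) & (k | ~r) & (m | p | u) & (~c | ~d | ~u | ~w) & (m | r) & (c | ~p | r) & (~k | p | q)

c = True, q = True, g = True, k = False, p = True, d = True, m = True, w = False, u = False, r = False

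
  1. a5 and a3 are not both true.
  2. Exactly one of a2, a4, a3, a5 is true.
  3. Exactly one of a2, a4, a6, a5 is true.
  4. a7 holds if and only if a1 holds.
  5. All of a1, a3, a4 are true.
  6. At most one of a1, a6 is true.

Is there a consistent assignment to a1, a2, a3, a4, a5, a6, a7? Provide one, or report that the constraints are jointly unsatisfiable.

UNSATISFIABLE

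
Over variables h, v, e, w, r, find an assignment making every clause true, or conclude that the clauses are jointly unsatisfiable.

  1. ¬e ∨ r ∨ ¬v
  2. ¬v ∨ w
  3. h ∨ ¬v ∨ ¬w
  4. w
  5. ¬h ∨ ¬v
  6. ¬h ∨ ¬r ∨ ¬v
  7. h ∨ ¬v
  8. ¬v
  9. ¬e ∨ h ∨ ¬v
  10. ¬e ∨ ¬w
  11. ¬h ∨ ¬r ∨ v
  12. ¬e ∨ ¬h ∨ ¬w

Unit clause (w) forces w = True.
Unit clause (¬v) forces v = False.
In (¬e ∨ ¬w) only ¬e is left, so e = False.
Set h = False.
Set r = False.
All clauses satisfied.

h = False; v = False; e = False; w = True; r = False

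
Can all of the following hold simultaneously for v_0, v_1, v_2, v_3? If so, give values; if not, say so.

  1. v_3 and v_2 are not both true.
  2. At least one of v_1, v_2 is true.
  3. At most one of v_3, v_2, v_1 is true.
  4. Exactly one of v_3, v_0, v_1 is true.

v_0=F, v_1=T, v_2=F, v_3=F

  (1) v_3=F, v_2=F — not both ✓
  (2) {v_1, v_2}: 1 true — at least one ✓
  (3) {v_3, v_2, v_1}: 1 true — at most one ✓
  (4) {v_3, v_0, v_1}: 1 true — exactly one ✓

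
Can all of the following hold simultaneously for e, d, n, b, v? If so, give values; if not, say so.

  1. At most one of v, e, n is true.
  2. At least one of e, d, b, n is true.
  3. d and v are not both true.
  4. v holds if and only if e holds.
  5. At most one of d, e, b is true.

e = False, d = False, n = False, b = True, v = False

  (1) {v, e, n}: 0 true — at most one ✓
  (2) {e, d, b, n}: 1 true — at least one ✓
  (3) d=F, v=F — not both ✓
  (4) v=F, e=F — same ✓
  (5) {d, e, b}: 1 true — at most one ✓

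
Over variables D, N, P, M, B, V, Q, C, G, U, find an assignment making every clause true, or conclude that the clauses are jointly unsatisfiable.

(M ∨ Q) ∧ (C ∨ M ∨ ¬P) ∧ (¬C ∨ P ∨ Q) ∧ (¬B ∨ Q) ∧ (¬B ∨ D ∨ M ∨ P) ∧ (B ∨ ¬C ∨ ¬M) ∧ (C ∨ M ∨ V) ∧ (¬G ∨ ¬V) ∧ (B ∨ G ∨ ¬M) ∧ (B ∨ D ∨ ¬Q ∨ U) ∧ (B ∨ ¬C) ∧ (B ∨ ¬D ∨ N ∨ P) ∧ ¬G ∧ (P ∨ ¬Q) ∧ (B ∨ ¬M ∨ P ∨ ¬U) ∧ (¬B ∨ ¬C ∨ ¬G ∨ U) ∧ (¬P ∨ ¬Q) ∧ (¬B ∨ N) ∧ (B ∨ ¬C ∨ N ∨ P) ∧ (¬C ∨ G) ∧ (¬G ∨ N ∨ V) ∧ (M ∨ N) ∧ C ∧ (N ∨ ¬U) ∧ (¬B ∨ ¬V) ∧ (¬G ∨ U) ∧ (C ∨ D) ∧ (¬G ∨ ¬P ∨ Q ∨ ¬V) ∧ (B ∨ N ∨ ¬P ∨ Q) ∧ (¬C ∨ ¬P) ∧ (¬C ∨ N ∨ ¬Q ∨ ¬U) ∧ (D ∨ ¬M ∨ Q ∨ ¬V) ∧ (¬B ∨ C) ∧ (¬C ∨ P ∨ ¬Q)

The formula is unsatisfiable.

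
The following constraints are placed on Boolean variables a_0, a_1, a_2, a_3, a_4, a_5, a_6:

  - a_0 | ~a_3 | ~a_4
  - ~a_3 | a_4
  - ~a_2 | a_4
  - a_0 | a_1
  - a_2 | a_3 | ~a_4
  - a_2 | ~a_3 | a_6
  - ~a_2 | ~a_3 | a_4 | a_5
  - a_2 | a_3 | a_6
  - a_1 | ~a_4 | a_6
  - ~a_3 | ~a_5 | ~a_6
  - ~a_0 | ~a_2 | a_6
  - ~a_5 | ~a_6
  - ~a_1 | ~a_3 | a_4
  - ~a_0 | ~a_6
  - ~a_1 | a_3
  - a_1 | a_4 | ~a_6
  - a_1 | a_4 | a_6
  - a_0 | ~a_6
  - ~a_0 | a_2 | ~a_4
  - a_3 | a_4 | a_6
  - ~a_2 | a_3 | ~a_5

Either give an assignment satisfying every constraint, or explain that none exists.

Case a_0 = True:
  (~a_0 | ~a_6) forces a_6 = False.
  (~a_0 | ~a_2 | a_6) forces a_2 = False.
  (a_2 | ~a_3 | a_6) forces a_3 = False.
  Clause (a_2 | a_3 | a_6) is falsified — contradiction.
Case a_0 = False:
  (a_0 | a_1) forces a_1 = True.
  (~a_1 | a_3) forces a_3 = True.
  (a_0 | ~a_3 | ~a_4) forces a_4 = False.
  Clause (~a_3 | a_4) is falsified — contradiction.
Both cases fail, so the formula is unsatisfiable.

The formula is unsatisfiable.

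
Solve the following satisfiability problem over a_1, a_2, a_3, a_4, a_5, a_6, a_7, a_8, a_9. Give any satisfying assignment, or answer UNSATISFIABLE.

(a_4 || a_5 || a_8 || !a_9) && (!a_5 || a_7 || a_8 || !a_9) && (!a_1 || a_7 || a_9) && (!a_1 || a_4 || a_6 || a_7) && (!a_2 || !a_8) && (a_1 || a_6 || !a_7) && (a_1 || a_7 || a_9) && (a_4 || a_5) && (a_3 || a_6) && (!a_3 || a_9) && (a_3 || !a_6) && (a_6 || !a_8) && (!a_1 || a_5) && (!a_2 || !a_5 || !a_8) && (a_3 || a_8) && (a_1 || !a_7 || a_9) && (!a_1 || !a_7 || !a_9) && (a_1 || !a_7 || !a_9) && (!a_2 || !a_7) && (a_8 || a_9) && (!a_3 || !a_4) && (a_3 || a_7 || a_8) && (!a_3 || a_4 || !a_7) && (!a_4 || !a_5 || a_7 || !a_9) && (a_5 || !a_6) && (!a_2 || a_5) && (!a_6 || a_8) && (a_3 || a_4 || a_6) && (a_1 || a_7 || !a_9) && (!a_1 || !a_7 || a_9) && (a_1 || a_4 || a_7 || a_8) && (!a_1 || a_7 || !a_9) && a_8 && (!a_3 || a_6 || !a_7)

Case a_8 = True:
  (!a_2 || !a_8) forces a_2 = False.
  (a_6 || !a_8) forces a_6 = True.
  (a_3 || !a_6) forces a_3 = True.
  (!a_3 || a_9) forces a_9 = True.
  (!a_3 || !a_4) forces a_4 = False.
  (a_4 || a_5) forces a_5 = True.
  (!a_3 || a_4 || !a_7) forces a_7 = False.
  (a_1 || a_7 || !a_9) forces a_1 = True.
  Clause (!a_1 || a_7 || !a_9) is falsified — contradiction.
Case a_8 = False:
  Clause (a_8) is falsified — contradiction.
Both cases fail, so the formula is unsatisfiable.

The formula is unsatisfiable.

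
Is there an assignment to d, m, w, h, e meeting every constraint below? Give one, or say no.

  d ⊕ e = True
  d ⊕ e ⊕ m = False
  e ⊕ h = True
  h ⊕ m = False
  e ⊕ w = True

d: True, m: True, w: True, h: True, e: False

d ⊕ e = T ⊕ F = True ✓
d ⊕ e ⊕ m = T ⊕ F ⊕ T = False ✓
e ⊕ h = F ⊕ T = True ✓
h ⊕ m = T ⊕ T = False ✓
e ⊕ w = F ⊕ T = True ✓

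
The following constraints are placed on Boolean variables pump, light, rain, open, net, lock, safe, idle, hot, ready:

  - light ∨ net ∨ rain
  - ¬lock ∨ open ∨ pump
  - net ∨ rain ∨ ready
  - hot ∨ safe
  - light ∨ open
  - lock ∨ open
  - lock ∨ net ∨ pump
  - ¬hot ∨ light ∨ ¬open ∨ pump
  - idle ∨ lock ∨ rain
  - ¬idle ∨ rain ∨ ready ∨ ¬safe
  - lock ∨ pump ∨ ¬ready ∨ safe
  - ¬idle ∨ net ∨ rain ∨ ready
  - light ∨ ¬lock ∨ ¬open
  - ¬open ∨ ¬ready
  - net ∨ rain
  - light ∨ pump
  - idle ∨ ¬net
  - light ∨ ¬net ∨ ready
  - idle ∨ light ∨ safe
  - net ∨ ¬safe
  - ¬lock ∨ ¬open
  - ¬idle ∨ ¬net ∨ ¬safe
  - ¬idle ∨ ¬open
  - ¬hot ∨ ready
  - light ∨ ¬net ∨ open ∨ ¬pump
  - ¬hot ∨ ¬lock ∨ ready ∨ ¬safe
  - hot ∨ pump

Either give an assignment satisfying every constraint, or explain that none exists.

pump=T; light=T; rain=F; open=F; net=T; lock=T; safe=F; idle=T; hot=T; ready=T

Set pump = True.
Set light = True.
Set rain = False.
  then (net ∨ rain) forces net = True.
  then (idle ∨ ¬net) forces idle = True.
  then (¬idle ∨ ¬net ∨ ¬safe) forces safe = False.
  then (¬idle ∨ ¬open) forces open = False.
  then (hot ∨ safe) forces hot = True.
  then (lock ∨ open) forces lock = True.
  then (¬hot ∨ ready) forces ready = True.
All clauses satisfied.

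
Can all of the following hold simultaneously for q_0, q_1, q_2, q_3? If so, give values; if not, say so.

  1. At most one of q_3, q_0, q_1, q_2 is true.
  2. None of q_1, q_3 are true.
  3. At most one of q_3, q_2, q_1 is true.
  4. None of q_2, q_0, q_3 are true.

q_0: False; q_1: False; q_2: False; q_3: False

  (1) {q_3, q_0, q_1, q_2}: 0 true — at most one ✓
  (2) {q_1, q_3}: 0 true — none ✓
  (3) {q_3, q_2, q_1}: 0 true — at most one ✓
  (4) {q_2, q_0, q_3}: 0 true — none ✓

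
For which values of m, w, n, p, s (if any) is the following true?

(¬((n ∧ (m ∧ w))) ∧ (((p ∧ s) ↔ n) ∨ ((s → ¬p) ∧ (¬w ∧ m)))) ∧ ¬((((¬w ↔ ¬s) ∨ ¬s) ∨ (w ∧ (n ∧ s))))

m = True, w = False, n = False, p = False, s = True

  ¬((n ∧ (m ∧ w))) ∧ (((p ∧ s) ↔ n) ∨ ((s → ¬p) ∧ (¬w ∧ m))) = True
    ¬((n ∧ (m ∧ w))) = True
      n ∧ (m ∧ w) = False
        m ∧ w = False
    ((p ∧ s) ↔ n) ∨ ((s → ¬p) ∧ (¬w ∧ m)) = True
      (p ∧ s) ↔ n = True
        p ∧ s = False
      (s → ¬p) ∧ (¬w ∧ m) = True
        s → ¬p = True
          ¬p = True
        ¬w ∧ m = True
          ¬w = True
  ¬((((¬w ↔ ¬s) ∨ ¬s) ∨ (w ∧ (n ∧ s)))) = True
    ((¬w ↔ ¬s) ∨ ¬s) ∨ (w ∧ (n ∧ s)) = False
      (¬w ↔ ¬s) ∨ ¬s = False
        ¬w ↔ ¬s = False
          ¬w = True
          ¬s = False
        ¬s = False
      w ∧ (n ∧ s) = False
        n ∧ s = False
Both conjuncts True, so the formula holds.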